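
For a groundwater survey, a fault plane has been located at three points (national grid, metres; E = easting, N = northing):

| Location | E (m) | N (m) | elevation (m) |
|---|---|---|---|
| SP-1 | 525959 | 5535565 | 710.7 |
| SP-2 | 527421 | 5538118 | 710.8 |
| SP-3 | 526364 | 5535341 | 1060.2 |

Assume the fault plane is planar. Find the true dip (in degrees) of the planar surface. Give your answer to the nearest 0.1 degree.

Two edge vectors: SP-1→SP-2 = (1462, 2553, 0.1), SP-1→SP-3 = (405, -224, 349.5).
Normal n = (SP-1→SP-2) × (SP-1→SP-3) = (892295.9, -510928.5, -1361453).
So ∂z/∂E = −n_x/n_z = 0.65540 and ∂z/∂N = −n_y/n_z = −0.37528.
Gradient magnitude |∇z| = √(a² + b²) = √(0.42955 + 0.14084) = 0.75524.
True dip = arctan(0.75524) = 37.1°, dipping toward WNW (azimuth ≈ 300°).

37.1°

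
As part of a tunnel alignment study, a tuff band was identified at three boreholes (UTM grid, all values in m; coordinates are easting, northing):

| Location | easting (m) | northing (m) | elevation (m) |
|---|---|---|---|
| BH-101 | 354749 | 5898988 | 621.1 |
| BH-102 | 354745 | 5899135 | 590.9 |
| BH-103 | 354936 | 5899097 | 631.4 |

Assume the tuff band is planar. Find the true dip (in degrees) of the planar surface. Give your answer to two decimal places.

14.81°

Let the plane be z = a·easting + b·northing + c.
BH-102−BH-101: −4a + 147b = −30.2;  BH-103−BH-101: 187a + 109b = 10.3.
Solving gives a = 0.17210, b = −0.20076.
Gradient magnitude |∇z| = √(a² + b²) = √(0.02962 + 0.04030) = 0.26443.
True dip = arctan(0.26443) = 14.81°, dipping toward NW (azimuth ≈ 319°).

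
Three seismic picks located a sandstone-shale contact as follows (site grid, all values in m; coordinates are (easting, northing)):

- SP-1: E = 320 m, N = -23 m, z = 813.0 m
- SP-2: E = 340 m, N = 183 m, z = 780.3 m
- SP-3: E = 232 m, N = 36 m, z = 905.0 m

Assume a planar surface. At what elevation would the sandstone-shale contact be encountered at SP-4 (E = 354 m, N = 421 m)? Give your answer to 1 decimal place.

752.4 m

Two edge vectors: SP-1→SP-2 = (20, 206, -32.7), SP-1→SP-3 = (-88, 59, 92).
Normal n = (SP-1→SP-2) × (SP-1→SP-3) = (20881.3, 1037.6, 19308).
So ∂z/∂E = −n_x/n_z = −1.08148 and ∂z/∂N = −n_y/n_z = −0.05374.
Intercept c from SP-1: 813 + 346.07 − 1.24 = 1157.84.
At (354, 421): z = −382.8 − 22.6 + 1157.84 = 752.4 m.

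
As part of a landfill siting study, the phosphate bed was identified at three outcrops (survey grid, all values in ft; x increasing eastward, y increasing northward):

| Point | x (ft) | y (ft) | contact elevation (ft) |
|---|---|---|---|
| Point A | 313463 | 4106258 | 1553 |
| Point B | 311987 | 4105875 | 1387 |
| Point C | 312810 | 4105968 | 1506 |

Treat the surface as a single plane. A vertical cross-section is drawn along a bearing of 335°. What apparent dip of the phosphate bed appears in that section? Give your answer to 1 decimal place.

Two edge vectors: Point A→Point B = (-1476, -383, -166), Point A→Point C = (-653, -290, -47).
Normal n = (Point A→Point B) × (Point A→Point C) = (-30139, 39026, 177941).
So ∂z/∂x = −n_x/n_z = 0.16938 and ∂z/∂y = −n_y/n_z = −0.21932.
Unit vector along 335° is (sin 335°, cos 335°) = (-0.4226, 0.9063).
Slope in that direction = a·(-0.4226) + b·(0.9063) = −0.27035.
Apparent dip = arctan|0.27035| = 15.1° (true dip is 15.5°, so apparent ≤ true as expected).

15.1°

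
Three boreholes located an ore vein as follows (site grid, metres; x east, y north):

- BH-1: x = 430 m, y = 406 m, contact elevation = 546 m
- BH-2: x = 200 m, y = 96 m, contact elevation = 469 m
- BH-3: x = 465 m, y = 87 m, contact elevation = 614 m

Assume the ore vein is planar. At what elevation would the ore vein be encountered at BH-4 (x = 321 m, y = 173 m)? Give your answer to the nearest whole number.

Let the plane be z = a·x + b·y + c.
BH-2−BH-1: −230a − 310b = −77;  BH-3−BH-1: 35a − 319b = 68.
Solving gives a = 0.54195, b = −0.15370.
Then c = 546 − a·430 − b·406 = 375.37.
At (321, 173): z = 174.0 − 26.6 + 375.37 = 522.7 m.

523 m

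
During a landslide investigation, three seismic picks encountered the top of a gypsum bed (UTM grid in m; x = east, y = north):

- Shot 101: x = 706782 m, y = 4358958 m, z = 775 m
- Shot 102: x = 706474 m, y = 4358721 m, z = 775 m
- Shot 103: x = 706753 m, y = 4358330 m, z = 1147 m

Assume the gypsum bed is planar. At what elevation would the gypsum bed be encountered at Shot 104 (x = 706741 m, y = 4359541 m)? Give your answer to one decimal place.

397.6 m

Two edge vectors: Shot 101→Shot 102 = (-308, -237, 0), Shot 101→Shot 103 = (-29, -628, 372).
Normal n = (Shot 101→Shot 102) × (Shot 101→Shot 103) = (-88164, 114576, 186551).
So ∂z/∂x = −n_x/n_z = 0.472599986 and ∂z/∂y = −n_y/n_z = −0.614180573.
Intercept c from Shot 101: 775 − 334025.16 + 2677187.32 = 2343937.16.
At (706741, 4359541): z = 334005.8 − 2677545.4 + 2343937.16 = 397.6 m.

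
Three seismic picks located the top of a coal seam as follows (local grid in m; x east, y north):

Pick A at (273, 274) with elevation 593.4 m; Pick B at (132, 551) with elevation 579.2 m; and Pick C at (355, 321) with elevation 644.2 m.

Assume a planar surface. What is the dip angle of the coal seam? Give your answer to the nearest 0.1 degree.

28.5°

Let the plane be z = a·x + b·y + c.
Pick B−Pick A: −141a + 277b = −14.2;  Pick C−Pick A: 82a + 47b = 50.8.
Solving gives a = 0.50233, b = 0.20444.
Gradient magnitude |∇z| = √(a² + b²) = √(0.25234 + 0.04179) = 0.54234.
True dip = arctan(0.54234) = 28.5°, dipping toward WSW (azimuth ≈ 248°).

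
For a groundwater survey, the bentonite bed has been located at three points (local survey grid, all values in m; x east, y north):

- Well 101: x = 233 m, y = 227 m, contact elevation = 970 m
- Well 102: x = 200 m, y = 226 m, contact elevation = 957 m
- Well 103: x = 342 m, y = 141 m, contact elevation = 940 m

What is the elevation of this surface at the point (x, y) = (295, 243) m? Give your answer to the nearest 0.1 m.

1006.0 m

Let the plane be z = a·x + b·y + c.
Well 102−Well 101: −33a − 1b = −13;  Well 103−Well 101: 109a − 86b = −30.
Solving gives a = 0.36919, b = 0.81676.
Then c = 970 − a·233 − b·227 = 698.57.
At (295, 243): z = 108.9 + 198.5 + 698.57 = 1006.0 m.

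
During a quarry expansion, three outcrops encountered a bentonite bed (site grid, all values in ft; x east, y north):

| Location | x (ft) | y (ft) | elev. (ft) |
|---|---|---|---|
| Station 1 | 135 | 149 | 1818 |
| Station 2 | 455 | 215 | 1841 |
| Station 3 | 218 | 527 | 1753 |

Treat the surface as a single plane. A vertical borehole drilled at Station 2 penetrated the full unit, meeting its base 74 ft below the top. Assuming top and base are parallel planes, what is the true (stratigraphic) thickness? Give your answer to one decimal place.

Let the plane be z = a·x + b·y + c.
Station 2−Station 1: 320a + 66b = 23;  Station 3−Station 1: 83a + 378b = −65.
Solving gives a = 0.11243, b = −0.19665.
|∇z| = √(a²+b²) = 0.22652, so dip δ = arctan(0.22652) = 12.76°.
True thickness = vertical thickness × cos δ = 74 × cos 12.76° = 72.2 ft.

72.2 ft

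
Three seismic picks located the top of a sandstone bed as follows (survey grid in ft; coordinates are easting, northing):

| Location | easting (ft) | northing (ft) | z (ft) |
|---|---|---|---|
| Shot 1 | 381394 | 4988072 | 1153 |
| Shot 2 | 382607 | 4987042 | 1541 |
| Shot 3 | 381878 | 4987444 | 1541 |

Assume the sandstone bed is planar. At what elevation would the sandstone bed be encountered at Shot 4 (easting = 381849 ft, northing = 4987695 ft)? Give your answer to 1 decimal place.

Two edge vectors: Shot 1→Shot 2 = (1213, -1030, 388), Shot 1→Shot 3 = (484, -628, 388).
Normal n = (Shot 1→Shot 2) × (Shot 1→Shot 3) = (-155976, -282852, -263244).
So ∂z/∂easting = −n_x/n_z = −0.592514929 and ∂z/∂northing = −n_y/n_z = −1.074486028.
Intercept c from Shot 1: 1153 + 225981.64 + 5359613.67 = 5586748.31.
At (381849, 4987695): z = −226251.2 − 5359208.6 + 5586748.31 = 1288.5 ft.

1288.5 ft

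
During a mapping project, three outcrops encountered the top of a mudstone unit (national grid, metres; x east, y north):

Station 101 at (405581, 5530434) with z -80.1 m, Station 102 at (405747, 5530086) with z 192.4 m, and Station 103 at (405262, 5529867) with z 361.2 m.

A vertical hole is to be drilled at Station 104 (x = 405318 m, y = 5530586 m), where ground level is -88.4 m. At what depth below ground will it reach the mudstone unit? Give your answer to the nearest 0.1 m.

Two edge vectors: Station 101→Station 102 = (166, -348, 272.5), Station 101→Station 103 = (-319, -567, 441.3).
Normal n = (Station 101→Station 102) × (Station 101→Station 103) = (935.1, -160183.3, -205134).
So ∂z/∂x = −n_x/n_z = 0.004558484 and ∂z/∂y = −n_y/n_z = −0.780871528.
Intercept c from Station 101: -80.1 − 1848.83 + 4318558.45 = 4316629.51.
At (405318, 5530586): z_contact = 1847.64 − 4318677.14 + 4316629.51 = -199.99 m.
Depth below ground = -88.4 − (-199.99) = 111.6 m.

111.6 m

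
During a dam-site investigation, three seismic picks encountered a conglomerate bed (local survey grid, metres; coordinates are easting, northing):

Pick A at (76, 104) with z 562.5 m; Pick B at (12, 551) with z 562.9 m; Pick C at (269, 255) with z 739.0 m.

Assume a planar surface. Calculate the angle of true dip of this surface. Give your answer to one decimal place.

Let the plane be z = a·easting + b·northing + c.
Pick B−Pick A: −64a + 447b = 0.4;  Pick C−Pick A: 193a + 151b = 176.5.
Solving gives a = 0.82176, b = 0.11855.
Gradient magnitude |∇z| = √(a² + b²) = √(0.67528 + 0.01405) = 0.83026.
True dip = arctan(0.83026) = 39.7°, dipping toward W (azimuth ≈ 262°).

39.7°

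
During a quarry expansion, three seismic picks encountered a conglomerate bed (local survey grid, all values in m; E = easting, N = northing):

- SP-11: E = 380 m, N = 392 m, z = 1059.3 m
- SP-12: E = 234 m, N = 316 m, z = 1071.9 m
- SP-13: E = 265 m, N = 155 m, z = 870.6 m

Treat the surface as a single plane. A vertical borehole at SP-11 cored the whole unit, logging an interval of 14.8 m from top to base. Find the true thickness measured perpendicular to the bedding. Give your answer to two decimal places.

Let the plane be z = a·E + b·N + c.
SP-12−SP-11: −146a − 76b = 12.6;  SP-13−SP-11: −115a − 237b = −188.7.
Solving gives a = −0.66999, b = 1.12131.
|∇z| = √(a²+b²) = 1.30622, so dip δ = arctan(1.30622) = 52.56°.
True thickness = vertical thickness × cos δ = 14.8 × cos 52.56° = 9.00 m.

9.00 m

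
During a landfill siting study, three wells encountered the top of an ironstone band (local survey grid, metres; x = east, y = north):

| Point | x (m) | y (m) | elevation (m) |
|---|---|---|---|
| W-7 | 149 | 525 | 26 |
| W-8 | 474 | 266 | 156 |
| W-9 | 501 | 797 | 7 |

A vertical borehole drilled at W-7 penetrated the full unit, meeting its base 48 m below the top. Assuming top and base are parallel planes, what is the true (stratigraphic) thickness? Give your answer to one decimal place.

45.5 m

Two edge vectors: W-7→W-8 = (325, -259, 130), W-7→W-9 = (352, 272, -19).
Normal n = (W-7→W-8) × (W-7→W-9) = (-30439, 51935, 179568).
So ∂z/∂x = −n_x/n_z = 0.16951 and ∂z/∂y = −n_y/n_z = −0.28922.
|∇z| = √(a²+b²) = 0.33524, so dip δ = arctan(0.33524) = 18.53°.
True thickness = vertical thickness × cos δ = 48 × cos 18.53° = 45.5 m.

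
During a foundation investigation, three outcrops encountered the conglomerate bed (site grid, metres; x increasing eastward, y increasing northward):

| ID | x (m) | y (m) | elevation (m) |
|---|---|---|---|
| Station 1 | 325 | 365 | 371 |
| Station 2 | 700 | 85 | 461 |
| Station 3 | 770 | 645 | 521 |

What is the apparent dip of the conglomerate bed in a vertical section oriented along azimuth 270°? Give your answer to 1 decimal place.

Let the plane be z = a·x + b·y + c.
Station 2−Station 1: 375a − 280b = 90;  Station 3−Station 1: 445a + 280b = 150.
Solving gives a = 0.29268, b = 0.07056.
Unit vector along 270° is (sin 270°, cos 270°) = (-1.0000, -0.0000).
Slope in that direction = a·(-1.0000) + b·(-0.0000) = −0.29268.
Apparent dip = arctan|0.29268| = 16.3° (true dip is 16.8°, so apparent ≤ true as expected).

16.3°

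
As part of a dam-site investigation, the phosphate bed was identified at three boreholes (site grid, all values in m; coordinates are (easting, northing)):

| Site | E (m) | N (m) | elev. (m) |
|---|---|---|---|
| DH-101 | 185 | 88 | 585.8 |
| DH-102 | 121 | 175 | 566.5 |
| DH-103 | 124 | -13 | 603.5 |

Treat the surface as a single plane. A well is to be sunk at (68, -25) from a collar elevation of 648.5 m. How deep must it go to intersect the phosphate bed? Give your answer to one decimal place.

Two edge vectors: DH-101→DH-102 = (-64, 87, -19.3), DH-101→DH-103 = (-61, -101, 17.7).
Normal n = (DH-101→DH-102) × (DH-101→DH-103) = (-409.4, 2310.1, 11771).
So ∂z/∂E = −n_x/n_z = 0.03478 and ∂z/∂N = −n_y/n_z = −0.19625.
Intercept c from DH-101: 585.8 − 6.43 + 17.27 = 596.64.
At (68, -25): z_contact = 2.37 + 4.91 + 596.64 = 603.91 m.
Depth below ground = 648.5 − 603.91 = 44.6 m.

44.6 m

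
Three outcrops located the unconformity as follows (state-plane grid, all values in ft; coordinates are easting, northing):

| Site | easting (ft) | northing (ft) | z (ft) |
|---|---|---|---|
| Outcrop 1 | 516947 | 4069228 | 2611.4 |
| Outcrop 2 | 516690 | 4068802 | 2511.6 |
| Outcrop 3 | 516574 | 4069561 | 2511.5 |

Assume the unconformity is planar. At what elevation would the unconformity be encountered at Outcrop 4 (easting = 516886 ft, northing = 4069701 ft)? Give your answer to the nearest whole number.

2615 ft

Let the plane be z = a·easting + b·northing + c.
Outcrop 2−Outcrop 1: −257a − 426b = −99.8;  Outcrop 3−Outcrop 1: −373a + 333b = −99.9.
Solving gives a = 0.31000945, b = 0.04724782.
Then c = 2611.4 − a·516947 − b·4069228 = −349909.21.
At (516886, 4069701): z = 160239.5 + 192284.5 − 349909.21 = 2614.8 ft.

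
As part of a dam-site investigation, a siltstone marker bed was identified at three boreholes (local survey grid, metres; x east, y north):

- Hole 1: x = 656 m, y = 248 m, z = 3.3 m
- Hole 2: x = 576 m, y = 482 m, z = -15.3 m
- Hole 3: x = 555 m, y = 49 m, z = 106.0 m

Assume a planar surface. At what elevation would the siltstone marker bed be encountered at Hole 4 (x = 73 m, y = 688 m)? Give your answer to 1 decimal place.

190.7 m

Two edge vectors: Hole 1→Hole 2 = (-80, 234, -18.6), Hole 1→Hole 3 = (-101, -199, 102.7).
Normal n = (Hole 1→Hole 2) × (Hole 1→Hole 3) = (20330.4, 10094.6, 39554).
So ∂z/∂x = −n_x/n_z = −0.51399 and ∂z/∂y = −n_y/n_z = −0.25521.
Intercept c from Hole 1: 3.3 + 337.18 + 63.29 = 403.77.
At (73, 688): z = −37.5 − 175.6 + 403.77 = 190.7 m.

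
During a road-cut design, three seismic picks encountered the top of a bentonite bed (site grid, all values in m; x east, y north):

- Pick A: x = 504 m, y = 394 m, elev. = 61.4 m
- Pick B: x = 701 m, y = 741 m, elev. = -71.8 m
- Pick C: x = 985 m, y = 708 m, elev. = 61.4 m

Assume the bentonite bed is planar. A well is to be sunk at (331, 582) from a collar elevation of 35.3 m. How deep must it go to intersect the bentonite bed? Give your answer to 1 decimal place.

157.4 m

Let the plane be z = a·x + b·y + c.
Pick B−Pick A: 197a + 347b = −133.2;  Pick C−Pick A: 481a + 314b = 0.
Solving gives a = 0.39815, b = −0.60990.
Then c = 61.4 − a·504 − b·394 = 101.03.
At (331, 582): z_contact = 131.79 − 354.96 + 101.03 = -122.14 m.
Depth below ground = 35.3 − (-122.14) = 157.4 m.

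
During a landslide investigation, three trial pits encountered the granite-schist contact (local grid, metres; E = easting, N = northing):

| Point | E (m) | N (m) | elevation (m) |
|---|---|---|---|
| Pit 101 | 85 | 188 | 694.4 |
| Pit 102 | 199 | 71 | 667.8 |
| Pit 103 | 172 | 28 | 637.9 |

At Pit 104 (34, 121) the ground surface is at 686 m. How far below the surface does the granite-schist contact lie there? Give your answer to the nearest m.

Two edge vectors: Pit 101→Pit 102 = (114, -117, -26.6), Pit 101→Pit 103 = (87, -160, -56.5).
Normal n = (Pit 101→Pit 102) × (Pit 101→Pit 103) = (2354.5, 4126.8, -8061).
So ∂z/∂E = −n_x/n_z = 0.29209 and ∂z/∂N = −n_y/n_z = 0.51195.
Intercept c from Pit 101: 694.4 − 24.83 − 96.25 = 573.33.
At (34, 121): z_contact = 9.9 + 61.9 + 573.33 = 645.2 m.
Depth below ground = 686 − 645.2 = 41 m.

41 m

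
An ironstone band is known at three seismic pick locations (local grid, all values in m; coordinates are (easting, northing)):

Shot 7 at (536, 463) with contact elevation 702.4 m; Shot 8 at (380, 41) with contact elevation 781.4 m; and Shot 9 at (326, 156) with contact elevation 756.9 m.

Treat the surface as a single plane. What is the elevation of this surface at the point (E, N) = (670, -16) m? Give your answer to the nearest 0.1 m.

801.6 m

Two edge vectors: Shot 7→Shot 8 = (-156, -422, 79), Shot 7→Shot 9 = (-210, -307, 54.5).
Normal n = (Shot 7→Shot 8) × (Shot 7→Shot 9) = (1254, -8088, -40728).
So ∂z/∂E = −n_x/n_z = 0.03079 and ∂z/∂N = −n_y/n_z = −0.19859.
Intercept c from Shot 7: 702.4 − 16.50 + 91.95 = 777.84.
At (670, -16): z = 20.6 + 3.2 + 777.84 = 801.6 m.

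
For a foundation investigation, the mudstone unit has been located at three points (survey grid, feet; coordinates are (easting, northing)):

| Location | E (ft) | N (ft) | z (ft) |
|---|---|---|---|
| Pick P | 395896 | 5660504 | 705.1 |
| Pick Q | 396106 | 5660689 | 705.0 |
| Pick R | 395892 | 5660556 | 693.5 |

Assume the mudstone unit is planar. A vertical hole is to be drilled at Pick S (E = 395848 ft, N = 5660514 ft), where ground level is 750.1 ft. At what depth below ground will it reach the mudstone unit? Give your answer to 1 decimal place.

55.9 ft

Let the plane be z = a·E + b·N + c.
Pick Q−Pick P: 210a + 185b = −0.1;  Pick R−Pick P: −4a + 52b = −11.6.
Solving gives a = 0.183602058, b = −0.208953688.
Then c = 705.1 − a·395896 − b·5660504 = 1110800.97.
At (395848, 5660514): z_contact = 72678.51 − 1182785.28 + 1110800.97 = 694.20 ft.
Depth below ground = 750.1 − 694.20 = 55.9 ft.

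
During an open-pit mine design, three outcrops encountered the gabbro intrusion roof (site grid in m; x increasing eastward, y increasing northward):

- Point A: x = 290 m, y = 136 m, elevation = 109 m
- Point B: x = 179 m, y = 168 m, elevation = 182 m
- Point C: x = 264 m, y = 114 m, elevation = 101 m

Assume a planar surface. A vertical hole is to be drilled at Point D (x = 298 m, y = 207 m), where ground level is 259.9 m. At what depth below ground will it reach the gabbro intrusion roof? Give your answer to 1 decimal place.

Let the plane be z = a·x + b·y + c.
Point B−Point A: −111a + 32b = 73;  Point C−Point A: −26a − 22b = −8.
Solving gives a = −0.41234, b = 0.85095.
Then c = 109 − a·290 − b·136 = 112.85.
At (298, 207): z_contact = −122.88 + 176.15 + 112.85 = 166.12 m.
Depth below ground = 259.9 − 166.12 = 93.8 m.

93.8 m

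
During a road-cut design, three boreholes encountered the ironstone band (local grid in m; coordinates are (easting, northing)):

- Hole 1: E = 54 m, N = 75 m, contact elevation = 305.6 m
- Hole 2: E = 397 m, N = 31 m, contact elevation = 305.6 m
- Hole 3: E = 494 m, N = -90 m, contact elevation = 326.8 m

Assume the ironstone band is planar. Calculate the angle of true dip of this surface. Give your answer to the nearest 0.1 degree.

Let the plane be z = a·E + b·N + c.
Hole 2−Hole 1: 343a − 44b = 0;  Hole 3−Hole 1: 440a − 165b = 21.2.
Solving gives a = −0.02505, b = −0.19529.
Gradient magnitude |∇z| = √(a² + b²) = √(0.00063 + 0.03814) = 0.19689.
True dip = arctan(0.19689) = 11.1°, dipping toward N (azimuth ≈ 007°).

11.1°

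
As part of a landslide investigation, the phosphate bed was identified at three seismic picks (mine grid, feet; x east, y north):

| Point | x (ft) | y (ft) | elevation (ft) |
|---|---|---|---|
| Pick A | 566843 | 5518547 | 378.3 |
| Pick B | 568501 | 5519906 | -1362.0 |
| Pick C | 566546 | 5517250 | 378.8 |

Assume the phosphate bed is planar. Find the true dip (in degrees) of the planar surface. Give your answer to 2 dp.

Let the plane be z = a·x + b·y + c.
Pick B−Pick A: 1658a + 1359b = −1740.3;  Pick C−Pick A: −297a − 1297b = 0.5.
Solving gives a = −1.29178, b = 0.29542.
Gradient magnitude |∇z| = √(a² + b²) = √(1.66870 + 0.08727) = 1.32513.
True dip = arctan(1.32513) = 52.96°, dipping toward ESE (azimuth ≈ 103°).

52.96°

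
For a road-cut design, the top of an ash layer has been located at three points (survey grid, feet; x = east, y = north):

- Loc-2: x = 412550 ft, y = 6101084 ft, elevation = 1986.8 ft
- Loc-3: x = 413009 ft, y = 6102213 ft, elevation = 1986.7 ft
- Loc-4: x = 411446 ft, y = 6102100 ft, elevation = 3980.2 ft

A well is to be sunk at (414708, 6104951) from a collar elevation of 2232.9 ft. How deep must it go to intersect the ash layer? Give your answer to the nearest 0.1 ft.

Let the plane be z = a·x + b·y + c.
Loc-3−Loc-2: 459a + 1129b = −0.1;  Loc-4−Loc-2: −1104a + 1016b = 1993.4.
Solving gives a = −1.314048787, b = 0.534143838.
Then c = 1986.8 − a·412550 − b·6101084 = −2714758.80.
At (414708, 6104951): z_contact = −544946.54 + 3260921.96 − 2714758.80 = 1216.62 ft.
Depth below ground = 2232.9 − 1216.62 = 1016.3 ft.

1016.3 ft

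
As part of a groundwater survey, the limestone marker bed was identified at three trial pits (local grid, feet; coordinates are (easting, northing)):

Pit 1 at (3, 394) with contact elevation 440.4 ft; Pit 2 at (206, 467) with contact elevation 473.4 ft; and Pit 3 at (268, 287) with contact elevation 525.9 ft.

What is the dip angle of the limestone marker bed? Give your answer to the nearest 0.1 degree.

17.6°

Two edge vectors: Pit 1→Pit 2 = (203, 73, 33), Pit 1→Pit 3 = (265, -107, 85.5).
Normal n = (Pit 1→Pit 2) × (Pit 1→Pit 3) = (9772.5, -8611.5, -41066).
So ∂z/∂E = −n_x/n_z = 0.23797 and ∂z/∂N = −n_y/n_z = −0.20970.
Gradient magnitude |∇z| = √(a² + b²) = √(0.05663 + 0.04397) = 0.31718.
True dip = arctan(0.31718) = 17.6°, dipping toward NW (azimuth ≈ 311°).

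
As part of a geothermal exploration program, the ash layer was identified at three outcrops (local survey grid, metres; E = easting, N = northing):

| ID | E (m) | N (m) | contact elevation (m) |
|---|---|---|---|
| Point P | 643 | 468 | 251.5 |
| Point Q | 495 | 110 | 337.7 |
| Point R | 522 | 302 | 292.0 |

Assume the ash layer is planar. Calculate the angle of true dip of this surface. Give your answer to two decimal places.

Two edge vectors: Point P→Point Q = (-148, -358, 86.2), Point P→Point R = (-121, -166, 40.5).
Normal n = (Point P→Point Q) × (Point P→Point R) = (-189.8, -4436.2, -18750).
So ∂z/∂E = −n_x/n_z = −0.01012 and ∂z/∂N = −n_y/n_z = −0.23660.
Gradient magnitude |∇z| = √(a² + b²) = √(0.00010 + 0.05598) = 0.23681.
True dip = arctan(0.23681) = 13.32°, dipping toward N (azimuth ≈ 002°).

13.32°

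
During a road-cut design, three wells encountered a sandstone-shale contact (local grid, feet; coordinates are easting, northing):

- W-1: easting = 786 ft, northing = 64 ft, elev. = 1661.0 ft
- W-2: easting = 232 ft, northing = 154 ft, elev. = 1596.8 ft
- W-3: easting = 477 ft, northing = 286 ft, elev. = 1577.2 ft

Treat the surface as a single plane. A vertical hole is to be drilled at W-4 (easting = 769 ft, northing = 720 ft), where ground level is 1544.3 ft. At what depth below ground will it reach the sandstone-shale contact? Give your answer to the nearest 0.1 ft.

67.7 ft

Two edge vectors: W-1→W-2 = (-554, 90, -64.2), W-1→W-3 = (-309, 222, -83.8).
Normal n = (W-1→W-2) × (W-1→W-3) = (6710.4, -26587.4, -95178).
So ∂z/∂easting = −n_x/n_z = 0.07050 and ∂z/∂northing = −n_y/n_z = −0.27934.
Intercept c from W-1: 1661 − 55.42 + 17.88 = 1623.46.
At (769, 720): z_contact = 54.22 − 201.13 + 1623.46 = 1476.55 ft.
Depth below ground = 1544.3 − 1476.55 = 67.7 ft.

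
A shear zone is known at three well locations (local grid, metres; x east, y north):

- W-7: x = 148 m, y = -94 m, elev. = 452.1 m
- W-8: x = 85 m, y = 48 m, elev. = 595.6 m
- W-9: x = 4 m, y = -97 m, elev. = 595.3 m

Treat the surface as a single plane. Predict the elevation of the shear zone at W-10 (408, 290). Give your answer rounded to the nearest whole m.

Two edge vectors: W-7→W-8 = (-63, 142, 143.5), W-7→W-9 = (-144, -3, 143.2).
Normal n = (W-7→W-8) × (W-7→W-9) = (20764.9, -11642.4, 20637).
So ∂z/∂x = −n_x/n_z = −1.00620 and ∂z/∂y = −n_y/n_z = 0.56415.
Intercept c from W-7: 452.1 + 148.92 + 53.03 = 654.05.
At (408, 290): z = −410.5 + 163.6 + 654.05 = 407.1 m.

407 m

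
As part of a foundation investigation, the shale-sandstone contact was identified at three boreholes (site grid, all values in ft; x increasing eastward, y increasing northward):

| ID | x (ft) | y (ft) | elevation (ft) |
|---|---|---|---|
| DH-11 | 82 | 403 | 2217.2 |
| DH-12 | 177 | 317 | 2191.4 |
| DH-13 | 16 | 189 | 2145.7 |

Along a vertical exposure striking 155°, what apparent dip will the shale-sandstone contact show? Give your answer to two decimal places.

15.95°

Let the plane be z = a·x + b·y + c.
DH-12−DH-11: 95a − 86b = −25.8;  DH-13−DH-11: −66a − 214b = −71.5.
Solving gives a = 0.02414, b = 0.32667.
Unit vector along 155° is (sin 155°, cos 155°) = (0.4226, -0.9063).
Slope in that direction = a·(0.4226) + b·(-0.9063) = −0.28586.
Apparent dip = arctan|0.28586| = 15.95° (true dip is 18.1°, so apparent ≤ true as expected).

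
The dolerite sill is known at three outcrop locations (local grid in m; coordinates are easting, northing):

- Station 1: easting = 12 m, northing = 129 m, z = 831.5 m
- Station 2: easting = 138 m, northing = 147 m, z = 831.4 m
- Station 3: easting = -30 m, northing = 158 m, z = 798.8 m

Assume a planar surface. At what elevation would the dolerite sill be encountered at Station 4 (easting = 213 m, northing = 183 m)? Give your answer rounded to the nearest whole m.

Let the plane be z = a·easting + b·northing + c.
Station 2−Station 1: 126a + 18b = −0.1;  Station 3−Station 1: −42a + 29b = −32.7.
Solving gives a = 0.13281, b = −0.93524.
Then c = 831.5 − a·12 − b·129 = 950.55.
At (213, 183): z = 28.3 − 171.1 + 950.55 = 807.7 m.

808 m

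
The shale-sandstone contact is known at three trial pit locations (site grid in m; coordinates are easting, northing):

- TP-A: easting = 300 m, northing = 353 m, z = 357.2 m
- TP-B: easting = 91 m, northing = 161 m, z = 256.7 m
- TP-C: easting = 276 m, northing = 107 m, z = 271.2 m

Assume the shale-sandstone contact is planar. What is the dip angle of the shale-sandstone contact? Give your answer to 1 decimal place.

20.6°

Two edge vectors: TP-A→TP-B = (-209, -192, -100.5), TP-A→TP-C = (-24, -246, -86).
Normal n = (TP-A→TP-B) × (TP-A→TP-C) = (-8211, -15562, 46806).
So ∂z/∂easting = −n_x/n_z = 0.17543 and ∂z/∂northing = −n_y/n_z = 0.33248.
Gradient magnitude |∇z| = √(a² + b²) = √(0.03077 + 0.11054) = 0.37592.
True dip = arctan(0.37592) = 20.6°, dipping toward SSW (azimuth ≈ 208°).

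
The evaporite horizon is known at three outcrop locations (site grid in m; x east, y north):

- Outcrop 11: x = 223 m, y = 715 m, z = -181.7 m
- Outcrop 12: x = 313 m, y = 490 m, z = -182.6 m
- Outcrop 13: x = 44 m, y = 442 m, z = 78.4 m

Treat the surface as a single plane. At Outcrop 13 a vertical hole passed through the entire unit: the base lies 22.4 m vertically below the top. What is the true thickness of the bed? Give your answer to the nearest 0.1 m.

Two edge vectors: Outcrop 11→Outcrop 12 = (90, -225, -0.9), Outcrop 11→Outcrop 13 = (-179, -273, 260.1).
Normal n = (Outcrop 11→Outcrop 12) × (Outcrop 11→Outcrop 13) = (-58768.2, -23247.9, -64845).
So ∂z/∂x = −n_x/n_z = −0.90629 and ∂z/∂y = −n_y/n_z = −0.35851.
|∇z| = √(a²+b²) = 0.97462, so dip δ = arctan(0.97462) = 44.26°.
True thickness = vertical thickness × cos δ = 22.4 × cos 44.26° = 16.0 m.

16.0 m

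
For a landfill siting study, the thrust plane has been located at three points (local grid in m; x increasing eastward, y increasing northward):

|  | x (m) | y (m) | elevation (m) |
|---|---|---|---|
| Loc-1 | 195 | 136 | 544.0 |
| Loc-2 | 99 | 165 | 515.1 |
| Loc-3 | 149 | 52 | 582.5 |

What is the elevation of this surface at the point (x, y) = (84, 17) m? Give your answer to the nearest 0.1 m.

Let the plane be z = a·x + b·y + c.
Loc-2−Loc-1: −96a + 29b = −28.9;  Loc-3−Loc-1: −46a − 84b = 38.5.
Solving gives a = 0.13951, b = −0.53473.
Then c = 544 − a·195 − b·136 = 589.52.
At (84, 17): z = 11.7 − 9.1 + 589.52 = 592.1 m.

592.1 m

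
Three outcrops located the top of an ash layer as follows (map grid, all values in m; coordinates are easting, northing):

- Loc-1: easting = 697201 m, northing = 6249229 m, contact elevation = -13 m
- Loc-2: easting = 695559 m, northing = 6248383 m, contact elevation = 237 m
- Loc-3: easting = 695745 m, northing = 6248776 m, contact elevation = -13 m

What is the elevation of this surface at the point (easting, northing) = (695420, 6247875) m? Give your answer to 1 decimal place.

Let the plane be z = a·easting + b·northing + c.
Loc-2−Loc-1: −1642a − 846b = 250;  Loc-3−Loc-1: −1456a − 453b = 0.
Solving gives a = 0.232093452, b = −0.745978072.
Then c = -13 − a·697201 − b·6249229 = 4499959.01.
At (695420, 6247875): z = 161402.4 − 4660777.7 + 4499959.01 = 583.7 m.

583.7 m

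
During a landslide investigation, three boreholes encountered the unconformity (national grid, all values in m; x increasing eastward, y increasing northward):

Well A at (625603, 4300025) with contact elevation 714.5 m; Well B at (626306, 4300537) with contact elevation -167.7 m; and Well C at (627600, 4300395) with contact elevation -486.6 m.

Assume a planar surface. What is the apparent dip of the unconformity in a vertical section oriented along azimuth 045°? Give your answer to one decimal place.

Two edge vectors: Well A→Well B = (703, 512, -882.2), Well A→Well C = (1997, 370, -1201.1).
Normal n = (Well A→Well B) × (Well A→Well C) = (-288549.2, -917380.1, -762354).
So ∂z/∂x = −n_x/n_z = −0.37850 and ∂z/∂y = −n_y/n_z = −1.20335.
Unit vector along 045° is (sin 45°, cos 45°) = (0.7071, 0.7071).
Slope in that direction = a·(0.7071) + b·(0.7071) = −1.11854.
Apparent dip = arctan|1.11854| = 48.2° (true dip is 51.6°, so apparent ≤ true as expected).

48.2°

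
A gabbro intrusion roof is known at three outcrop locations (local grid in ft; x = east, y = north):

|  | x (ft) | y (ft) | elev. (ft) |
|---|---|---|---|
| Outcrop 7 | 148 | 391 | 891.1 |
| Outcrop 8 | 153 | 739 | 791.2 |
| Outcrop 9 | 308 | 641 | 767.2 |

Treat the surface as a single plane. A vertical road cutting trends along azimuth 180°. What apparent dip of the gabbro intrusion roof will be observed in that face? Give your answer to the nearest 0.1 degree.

15.8°

Let the plane be z = a·x + b·y + c.
Outcrop 8−Outcrop 7: 5a + 348b = −99.9;  Outcrop 9−Outcrop 7: 160a + 250b = −123.9.
Solving gives a = −0.33331, b = −0.28228.
Unit vector along 180° is (sin 180°, cos 180°) = (0.0000, -1.0000).
Slope in that direction = a·(0.0000) + b·(-1.0000) = 0.28228.
Apparent dip = arctan|0.28228| = 15.8° (true dip is 23.6°, so apparent ≤ true as expected).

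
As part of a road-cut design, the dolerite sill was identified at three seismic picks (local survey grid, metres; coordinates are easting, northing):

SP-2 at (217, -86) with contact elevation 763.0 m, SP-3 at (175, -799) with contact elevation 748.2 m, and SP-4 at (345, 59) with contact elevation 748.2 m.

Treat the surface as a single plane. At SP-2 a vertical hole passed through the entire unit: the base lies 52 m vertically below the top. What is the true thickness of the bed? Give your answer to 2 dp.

51.41 m

Let the plane be z = a·easting + b·northing + c.
SP-3−SP-2: −42a − 713b = −14.8;  SP-4−SP-2: 128a + 145b = −14.8.
Solving gives a = −0.14909, b = 0.02954.
|∇z| = √(a²+b²) = 0.15199, so dip δ = arctan(0.15199) = 8.64°.
True thickness = vertical thickness × cos δ = 52 × cos 8.64° = 51.41 m.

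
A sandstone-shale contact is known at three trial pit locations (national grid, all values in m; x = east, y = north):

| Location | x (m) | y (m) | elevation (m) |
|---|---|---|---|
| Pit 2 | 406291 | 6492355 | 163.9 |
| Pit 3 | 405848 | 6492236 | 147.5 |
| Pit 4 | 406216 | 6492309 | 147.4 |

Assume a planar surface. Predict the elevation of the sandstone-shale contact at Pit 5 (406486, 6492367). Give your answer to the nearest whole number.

150 m

Two edge vectors: Pit 2→Pit 3 = (-443, -119, -16.4), Pit 2→Pit 4 = (-75, -46, -16.5).
Normal n = (Pit 2→Pit 3) × (Pit 2→Pit 4) = (1209.1, -6079.5, 11453).
So ∂z/∂x = −n_x/n_z = −0.10557059 and ∂z/∂y = −n_y/n_z = 0.53082162.
Intercept c from Pit 2: 163.9 + 42892.38 − 3446282.39 = −3403226.11.
At (406486, 6492367): z = −42913.0 + 3446288.8 − 3403226.11 = 149.7 m.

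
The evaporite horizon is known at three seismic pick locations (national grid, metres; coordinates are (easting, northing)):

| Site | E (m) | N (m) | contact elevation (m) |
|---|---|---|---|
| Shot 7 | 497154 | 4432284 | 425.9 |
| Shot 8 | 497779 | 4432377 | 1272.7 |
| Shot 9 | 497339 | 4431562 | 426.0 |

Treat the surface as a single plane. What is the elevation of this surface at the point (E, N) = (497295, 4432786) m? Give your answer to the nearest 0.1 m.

Two edge vectors: Shot 7→Shot 8 = (625, 93, 846.8), Shot 7→Shot 9 = (185, -722, 0.1).
Normal n = (Shot 7→Shot 8) × (Shot 7→Shot 9) = (611398.9, 156595.5, -468455).
So ∂z/∂E = −n_x/n_z = 1.305139021 and ∂z/∂N = −n_y/n_z = 0.334280774.
Intercept c from Shot 7: 425.9 − 648855.08 − 1481627.33 = −2130056.51.
At (497295, 4432786): z = 649039.1 + 1481795.1 − 2130056.51 = 777.7 m.

777.7 m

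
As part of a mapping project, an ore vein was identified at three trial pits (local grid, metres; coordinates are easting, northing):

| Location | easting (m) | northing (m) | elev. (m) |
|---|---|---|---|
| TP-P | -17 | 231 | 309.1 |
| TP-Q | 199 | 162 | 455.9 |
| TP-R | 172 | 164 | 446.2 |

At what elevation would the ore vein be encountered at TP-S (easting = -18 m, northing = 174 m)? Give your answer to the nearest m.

Let the plane be z = a·easting + b·northing + c.
TP-Q−TP-P: 216a − 69b = 146.8;  TP-R−TP-P: 189a − 67b = 137.1.
Solving gives a = 0.26254, b = −1.30566.
Then c = 309.1 − a·-17 − b·231 = 615.17.
At (-18, 174): z = −4.7 − 227.2 + 615.17 = 383.3 m.

383 m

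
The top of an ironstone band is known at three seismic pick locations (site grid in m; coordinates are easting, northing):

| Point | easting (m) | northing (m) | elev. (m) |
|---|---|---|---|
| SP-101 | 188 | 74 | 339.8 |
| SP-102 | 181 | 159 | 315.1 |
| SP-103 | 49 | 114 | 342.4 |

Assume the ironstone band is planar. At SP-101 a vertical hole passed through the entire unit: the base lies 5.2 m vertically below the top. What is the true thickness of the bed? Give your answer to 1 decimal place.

Let the plane be z = a·easting + b·northing + c.
SP-102−SP-101: −7a + 85b = −24.7;  SP-103−SP-101: −139a + 40b = 2.6.
Solving gives a = −0.10481, b = −0.29922.
|∇z| = √(a²+b²) = 0.31705, so dip δ = arctan(0.31705) = 17.59°.
True thickness = vertical thickness × cos δ = 5.2 × cos 17.59° = 5.0 m.

5.0 m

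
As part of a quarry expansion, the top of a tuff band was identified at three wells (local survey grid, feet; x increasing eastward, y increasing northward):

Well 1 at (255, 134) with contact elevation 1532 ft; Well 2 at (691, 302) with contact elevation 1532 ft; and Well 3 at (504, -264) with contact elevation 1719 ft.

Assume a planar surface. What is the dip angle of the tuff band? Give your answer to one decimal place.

Two edge vectors: Well 1→Well 2 = (436, 168, 0), Well 1→Well 3 = (249, -398, 187).
Normal n = (Well 1→Well 2) × (Well 1→Well 3) = (31416, -81532, -215360).
So ∂z/∂x = −n_x/n_z = 0.14588 and ∂z/∂y = −n_y/n_z = −0.37858.
Gradient magnitude |∇z| = √(a² + b²) = √(0.02128 + 0.14333) = 0.40572.
True dip = arctan(0.40572) = 22.1°, dipping toward NNW (azimuth ≈ 339°).

22.1°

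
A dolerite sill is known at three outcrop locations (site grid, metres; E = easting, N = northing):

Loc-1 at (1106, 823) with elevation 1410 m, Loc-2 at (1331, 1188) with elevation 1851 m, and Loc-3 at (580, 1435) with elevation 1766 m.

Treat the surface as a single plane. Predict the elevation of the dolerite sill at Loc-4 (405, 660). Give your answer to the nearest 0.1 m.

958.1 m

Let the plane be z = a·E + b·N + c.
Loc-2−Loc-1: 225a + 365b = 441;  Loc-3−Loc-1: −526a + 612b = 356.
Solving gives a = 0.424496, b = 0.946544.
Then c = 1410 − a·1106 − b·823 = 161.50.
At (405, 660): z = 171.9 + 624.7 + 161.50 = 958.1 m.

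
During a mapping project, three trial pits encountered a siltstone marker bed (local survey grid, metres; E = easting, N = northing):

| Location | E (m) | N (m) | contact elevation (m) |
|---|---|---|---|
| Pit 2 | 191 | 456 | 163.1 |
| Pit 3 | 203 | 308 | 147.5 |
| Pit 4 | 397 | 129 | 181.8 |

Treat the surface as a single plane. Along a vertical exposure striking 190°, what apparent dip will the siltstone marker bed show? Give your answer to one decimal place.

10.1°

Let the plane be z = a·E + b·N + c.
Pit 3−Pit 2: 12a − 148b = −15.6;  Pit 4−Pit 2: 206a − 327b = 18.7.
Solving gives a = 0.29622, b = 0.12942.
Unit vector along 190° is (sin 190°, cos 190°) = (-0.1736, -0.9848).
Slope in that direction = a·(-0.1736) + b·(-0.9848) = −0.17890.
Apparent dip = arctan|0.17890| = 10.1° (true dip is 17.9°, so apparent ≤ true as expected).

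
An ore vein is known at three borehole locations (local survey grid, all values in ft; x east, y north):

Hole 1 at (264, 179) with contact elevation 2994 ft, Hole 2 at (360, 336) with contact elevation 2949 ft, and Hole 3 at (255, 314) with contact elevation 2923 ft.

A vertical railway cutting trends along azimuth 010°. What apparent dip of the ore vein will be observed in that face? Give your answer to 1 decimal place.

Two edge vectors: Hole 1→Hole 2 = (96, 157, -45), Hole 1→Hole 3 = (-9, 135, -71).
Normal n = (Hole 1→Hole 2) × (Hole 1→Hole 3) = (-5072, 7221, 14373).
So ∂z/∂x = −n_x/n_z = 0.35288 and ∂z/∂y = −n_y/n_z = −0.50240.
Unit vector along 010° is (sin 10°, cos 10°) = (0.1736, 0.9848).
Slope in that direction = a·(0.1736) + b·(0.9848) = −0.43349.
Apparent dip = arctan|0.43349| = 23.4° (true dip is 31.5°, so apparent ≤ true as expected).

23.4°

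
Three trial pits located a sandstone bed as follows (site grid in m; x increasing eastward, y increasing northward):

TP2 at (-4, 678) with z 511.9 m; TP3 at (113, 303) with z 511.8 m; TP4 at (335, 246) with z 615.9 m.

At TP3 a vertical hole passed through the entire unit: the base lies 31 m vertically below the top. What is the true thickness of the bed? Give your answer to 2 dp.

Two edge vectors: TP2→TP3 = (117, -375, -0.1), TP2→TP4 = (339, -432, 104).
Normal n = (TP2→TP3) × (TP2→TP4) = (-39043.2, -12201.9, 76581).
So ∂z/∂x = −n_x/n_z = 0.50983 and ∂z/∂y = −n_y/n_z = 0.15933.
|∇z| = √(a²+b²) = 0.53415, so dip δ = arctan(0.53415) = 28.11°.
True thickness = vertical thickness × cos δ = 31 × cos 28.11° = 27.34 m.

27.34 m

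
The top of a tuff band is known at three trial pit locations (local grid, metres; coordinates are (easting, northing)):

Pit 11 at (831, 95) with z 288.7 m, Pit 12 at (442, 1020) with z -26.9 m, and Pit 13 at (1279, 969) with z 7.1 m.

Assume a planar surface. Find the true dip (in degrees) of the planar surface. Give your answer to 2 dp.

Let the plane be z = a·E + b·N + c.
Pit 12−Pit 11: −389a + 925b = −315.6;  Pit 13−Pit 11: 448a + 874b = −281.6.
Solving gives a = 0.02035, b = −0.33263.
Gradient magnitude |∇z| = √(a² + b²) = √(0.00041 + 0.11064) = 0.33325.
True dip = arctan(0.33325) = 18.43°, dipping toward N (azimuth ≈ 356°).

18.43°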